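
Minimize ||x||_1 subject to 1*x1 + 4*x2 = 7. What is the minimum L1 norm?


Axis intercepts:
  x1 = 7, x2 = 0: L1 = 7
  x1 = 0, x2 = 7/4: L1 = 7/4
x* = (0, 7/4)
||x*||_1 = 7/4.

7/4


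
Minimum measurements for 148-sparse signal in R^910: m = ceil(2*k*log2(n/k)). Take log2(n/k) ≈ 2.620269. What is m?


log2(n/k) = log2(910/148) ≈ 2.620269.
2*k*log2(n/k) ≈ 2*148*2.620269 = 775.599624.
m = ceil(775.599624) = 776.

776


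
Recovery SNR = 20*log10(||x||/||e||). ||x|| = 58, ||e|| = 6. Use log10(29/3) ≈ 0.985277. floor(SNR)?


||x||/||e|| = 58/6 = 29/3.
log10(29/3) ≈ 0.985277.
20*log10(||x||/||e||) ≈ 20*0.985277 = 19.70554.
floor(19.70554) = 19.

19


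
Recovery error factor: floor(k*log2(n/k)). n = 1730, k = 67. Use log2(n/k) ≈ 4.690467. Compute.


log2(n/k) = log2(1730/67) ≈ 4.690467.
k*log2(n/k) ≈ 67*4.690467 = 314.261289.
floor(314.261289) = 314.

314


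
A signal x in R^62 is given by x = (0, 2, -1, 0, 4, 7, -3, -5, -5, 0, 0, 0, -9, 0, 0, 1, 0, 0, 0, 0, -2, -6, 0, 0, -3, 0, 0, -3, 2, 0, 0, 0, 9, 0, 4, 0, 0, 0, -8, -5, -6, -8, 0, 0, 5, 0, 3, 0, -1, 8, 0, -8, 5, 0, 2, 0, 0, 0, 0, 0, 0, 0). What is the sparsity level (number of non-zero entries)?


Non-zero positions: [1, 2, 4, 5, 6, 7, 8, 12, 15, 20, 21, 24, 27, 28, 32, 34, 38, 39, 40, 41, 44, 46, 48, 49, 51, 52, 54].
Sparsity = 27.

27


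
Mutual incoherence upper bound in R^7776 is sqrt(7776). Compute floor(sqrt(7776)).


88^2 = 7744 <= 7776 < 7921 = 89^2, so 88 <= sqrt(7776) < 89.
floor(sqrt(7776)) = 88.

88


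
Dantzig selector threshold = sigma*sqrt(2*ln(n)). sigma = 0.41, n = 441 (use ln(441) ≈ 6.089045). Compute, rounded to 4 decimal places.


ln(441) ≈ 6.089045.
2*ln(n) ≈ 12.17809.
sqrt(2*ln(n)) ≈ sqrt(12.17809) ≈ 3.489712.
threshold ≈ 0.41*3.489712 = 1.43078192 ≈ 1.4308.

1.4308


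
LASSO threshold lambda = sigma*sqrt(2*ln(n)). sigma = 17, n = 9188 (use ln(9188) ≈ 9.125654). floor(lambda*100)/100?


ln(9188) ≈ 9.125654.
2*ln(n) ≈ 18.251308.
sqrt(2*ln(n)) ≈ sqrt(18.251308) ≈ 4.272155.
lambda ≈ 17*4.272155 = 72.626635.
floor(lambda*100)/100 = 72.62.

72.62


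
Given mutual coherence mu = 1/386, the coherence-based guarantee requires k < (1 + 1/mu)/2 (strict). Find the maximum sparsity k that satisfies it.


1/mu = 386.
1 + 1/mu = 387.
(1 + 1/mu)/2 = 193.5 is not an integer, so k_max = floor(193.5) = 193.

193


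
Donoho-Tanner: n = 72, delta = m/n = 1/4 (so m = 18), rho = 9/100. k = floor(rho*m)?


m = 1/4*72 = 18.
rho = 9/100.
rho*m = 9/100*18 = 1.62.
k = floor(1.62) = 1.

1


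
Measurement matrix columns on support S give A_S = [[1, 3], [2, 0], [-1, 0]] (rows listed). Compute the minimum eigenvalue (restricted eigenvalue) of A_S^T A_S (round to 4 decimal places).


A_S^T A_S = [[6, 3], [3, 9]].
trace = 15.
det = 45.
disc = trace^2 - 4*det = 225 - 4*45 = 45.
sqrt(45) ≈ 6.708204.
lam_min = (15 - sqrt(45))/2 ≈ (15 - 6.708204)/2 = 4.145898 ≈ 4.1459.

4.1459


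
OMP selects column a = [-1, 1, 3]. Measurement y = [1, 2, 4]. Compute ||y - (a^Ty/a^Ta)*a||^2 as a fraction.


a^T a = 11.
a^T y = 13.
coeff = 13/11 = 13/11.
||r||^2 = 62/11.

62/11


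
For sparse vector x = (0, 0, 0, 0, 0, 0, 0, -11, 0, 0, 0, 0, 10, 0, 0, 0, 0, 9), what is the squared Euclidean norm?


Non-zero entries: [(7, -11), (12, 10), (17, 9)]
Squares: [121, 100, 81]
||x||_2^2 = sum = 302.

302


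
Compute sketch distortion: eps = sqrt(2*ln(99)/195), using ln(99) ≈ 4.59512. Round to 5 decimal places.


ln(99) ≈ 4.59512.
2*ln(N)/m ≈ 2*4.59512/195 ≈ 0.04712944.
eps = sqrt(0.04712944) ≈ 0.2170932 ≈ 0.21709.

0.21709


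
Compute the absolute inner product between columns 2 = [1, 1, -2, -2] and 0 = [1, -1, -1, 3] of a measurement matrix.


Inner product: 1*1 + 1*-1 + -2*-1 + -2*3
Products: [1, -1, 2, -6]
Sum = -4.
|dot| = 4.

4


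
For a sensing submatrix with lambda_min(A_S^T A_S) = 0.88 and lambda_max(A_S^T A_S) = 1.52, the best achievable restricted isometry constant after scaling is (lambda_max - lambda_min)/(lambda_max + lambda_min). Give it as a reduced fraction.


lambda_max - lambda_min = 1.52 - 0.88 = 0.64.
lambda_max + lambda_min = 1.52 + 0.88 = 2.40.
delta = 0.64/2.40 = 64/240 = 4/15.

4/15


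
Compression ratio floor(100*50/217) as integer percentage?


100*m/n = 100*50/217 ≈ 23.0415.
floor = 23.

23


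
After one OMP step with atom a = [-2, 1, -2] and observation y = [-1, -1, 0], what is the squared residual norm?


a^T a = 9.
a^T y = 1.
coeff = 1/9 = 1/9.
||r||^2 = 17/9.

17/9


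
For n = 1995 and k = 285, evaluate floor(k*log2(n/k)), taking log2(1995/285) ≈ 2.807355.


log2(n/k) = log2(1995/285) ≈ 2.807355.
k*log2(n/k) ≈ 285*2.807355 = 800.096175.
floor(800.096175) = 800.

800


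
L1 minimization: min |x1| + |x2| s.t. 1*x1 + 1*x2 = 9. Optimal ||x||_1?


Axis intercepts:
  x1 = 9, x2 = 0: L1 = 9
  x1 = 0, x2 = 9: L1 = 9
x* = (9, 0)
||x*||_1 = 9.

9


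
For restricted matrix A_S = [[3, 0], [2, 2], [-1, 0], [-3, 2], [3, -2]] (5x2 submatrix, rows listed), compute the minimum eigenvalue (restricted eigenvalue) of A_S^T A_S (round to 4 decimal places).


A_S^T A_S = [[32, -8], [-8, 12]].
trace = 44.
det = 320.
disc = trace^2 - 4*det = 1936 - 4*320 = 656.
sqrt(656) ≈ 25.612497.
lam_min = (44 - sqrt(656))/2 ≈ (44 - 25.612497)/2 = 9.1937515 ≈ 9.1938.

9.1938


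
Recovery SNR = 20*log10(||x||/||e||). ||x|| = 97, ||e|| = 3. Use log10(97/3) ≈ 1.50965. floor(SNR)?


||x||/||e|| = 97/3.
log10(97/3) ≈ 1.50965.
20*log10(||x||/||e||) ≈ 20*1.50965 = 30.193.
floor(30.193) = 30.

30


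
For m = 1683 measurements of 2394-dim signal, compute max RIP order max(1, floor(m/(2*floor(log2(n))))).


floor(log2(2394)) = 11.
2*11 = 22.
m/(2*floor(log2(n))) = 1683/22 ≈ 76.5.
floor = 76.
k = max(1, 76) = 76.

76


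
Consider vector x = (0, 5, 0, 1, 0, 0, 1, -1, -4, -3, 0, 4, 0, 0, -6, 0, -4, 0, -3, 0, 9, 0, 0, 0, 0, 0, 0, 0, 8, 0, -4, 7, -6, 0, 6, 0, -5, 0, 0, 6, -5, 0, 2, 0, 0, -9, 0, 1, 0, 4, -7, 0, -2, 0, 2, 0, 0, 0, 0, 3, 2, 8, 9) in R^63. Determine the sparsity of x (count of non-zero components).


Non-zero positions: [1, 3, 6, 7, 8, 9, 11, 14, 16, 18, 20, 28, 30, 31, 32, 34, 36, 39, 40, 42, 45, 47, 49, 50, 52, 54, 59, 60, 61, 62].
Sparsity = 30.

30


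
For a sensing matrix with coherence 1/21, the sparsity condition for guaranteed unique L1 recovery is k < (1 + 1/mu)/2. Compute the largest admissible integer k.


1/mu = 21.
1 + 1/mu = 22.
(1 + 1/mu)/2 = 11 is an integer and the inequality is strict, so k_max = 11 - 1 = 10.

10


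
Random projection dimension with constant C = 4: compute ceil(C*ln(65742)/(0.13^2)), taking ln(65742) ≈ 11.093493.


ln(65742) ≈ 11.093493.
eps^2 = 0.13^2 = 0.0169.
C*ln(N)/eps^2 ≈ 4*11.093493/0.0169 ≈ 2625.6788.
m = ceil(2625.6788) = 2626.

2626


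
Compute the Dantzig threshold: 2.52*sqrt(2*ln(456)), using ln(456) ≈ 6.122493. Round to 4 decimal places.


ln(456) ≈ 6.122493.
2*ln(n) ≈ 12.244986.
sqrt(2*ln(n)) ≈ sqrt(12.244986) ≈ 3.499284.
threshold ≈ 2.52*3.499284 = 8.81819568 ≈ 8.8182.

8.8182


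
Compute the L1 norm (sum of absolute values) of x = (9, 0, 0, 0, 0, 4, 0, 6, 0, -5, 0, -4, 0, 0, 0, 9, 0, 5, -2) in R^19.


Non-zero entries: [(0, 9), (5, 4), (7, 6), (9, -5), (11, -4), (15, 9), (17, 5), (18, -2)]
Absolute values: [9, 4, 6, 5, 4, 9, 5, 2]
||x||_1 = sum = 44.

44


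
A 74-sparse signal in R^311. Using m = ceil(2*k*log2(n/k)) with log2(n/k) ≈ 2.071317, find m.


log2(n/k) = log2(311/74) ≈ 2.071317.
2*k*log2(n/k) ≈ 2*74*2.071317 = 306.554916.
m = ceil(306.554916) = 307.

307


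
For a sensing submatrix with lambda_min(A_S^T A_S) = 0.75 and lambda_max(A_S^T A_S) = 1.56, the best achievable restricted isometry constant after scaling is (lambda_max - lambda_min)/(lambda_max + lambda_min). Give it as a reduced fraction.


lambda_max - lambda_min = 1.56 - 0.75 = 0.81.
lambda_max + lambda_min = 1.56 + 0.75 = 2.31.
delta = 0.81/2.31 = 81/231 = 27/77.

27/77


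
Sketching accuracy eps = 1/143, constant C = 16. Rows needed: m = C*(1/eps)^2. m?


1/eps = 143.
(1/eps)^2 = 20449.
m = 16*20449 = 327184.

327184


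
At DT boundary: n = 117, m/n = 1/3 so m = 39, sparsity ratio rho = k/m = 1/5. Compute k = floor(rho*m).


m = 1/3*117 = 39.
rho = 1/5.
rho*m = 1/5*39 = 7.8.
k = floor(7.8) = 7.

7


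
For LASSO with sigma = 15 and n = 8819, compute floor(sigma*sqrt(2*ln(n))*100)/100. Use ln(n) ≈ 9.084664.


ln(8819) ≈ 9.084664.
2*ln(n) ≈ 18.169328.
sqrt(2*ln(n)) ≈ sqrt(18.169328) ≈ 4.262549.
lambda ≈ 15*4.262549 = 63.938235.
floor(lambda*100)/100 = 63.93.

63.93


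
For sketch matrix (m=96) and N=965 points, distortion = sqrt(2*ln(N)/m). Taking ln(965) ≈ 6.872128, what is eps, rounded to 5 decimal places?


ln(965) ≈ 6.872128.
2*ln(N)/m ≈ 2*6.872128/96 ≈ 0.14316933.
eps = sqrt(0.14316933) ≈ 0.3783772 ≈ 0.37838.

0.37838


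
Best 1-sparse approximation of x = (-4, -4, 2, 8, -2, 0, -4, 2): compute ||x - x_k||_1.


Sorted |x_i| descending: [8, 4, 4, 4, 2, 2, 2, 0]
Keep top 1: [8]
Tail entries: [4, 4, 4, 2, 2, 2, 0]
L1 error = sum of tail = 18.

18


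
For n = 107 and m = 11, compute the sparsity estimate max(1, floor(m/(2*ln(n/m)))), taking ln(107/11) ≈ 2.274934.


n/m = 107/11.
ln(n/m) ≈ 2.274934.
2*ln(n/m) ≈ 4.549868.
m/(2*ln(n/m)) ≈ 11/4.549868 ≈ 2.4177.
floor = 2.
k_max = max(1, 2) = 2.

2


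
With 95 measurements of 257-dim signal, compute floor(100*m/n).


100*m/n = 100*95/257 ≈ 36.965.
floor = 36.

36


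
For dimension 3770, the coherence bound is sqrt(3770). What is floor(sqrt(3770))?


61^2 = 3721 <= 3770 < 3844 = 62^2, so 61 <= sqrt(3770) < 62.
floor(sqrt(3770)) = 61.

61


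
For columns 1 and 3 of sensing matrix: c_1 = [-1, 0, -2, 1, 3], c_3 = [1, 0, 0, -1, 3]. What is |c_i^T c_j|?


Inner product: -1*1 + 0*0 + -2*0 + 1*-1 + 3*3
Products: [-1, 0, 0, -1, 9]
Sum = 7.
|dot| = 7.

7


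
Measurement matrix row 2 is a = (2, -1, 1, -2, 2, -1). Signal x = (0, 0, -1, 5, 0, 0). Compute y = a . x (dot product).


Non-zero terms: ['1*-1', '-2*5']
Products: [-1, -10]
y = sum = -11.

-11


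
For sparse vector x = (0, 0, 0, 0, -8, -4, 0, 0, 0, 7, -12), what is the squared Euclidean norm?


Non-zero entries: [(4, -8), (5, -4), (9, 7), (10, -12)]
Squares: [64, 16, 49, 144]
||x||_2^2 = sum = 273.

273


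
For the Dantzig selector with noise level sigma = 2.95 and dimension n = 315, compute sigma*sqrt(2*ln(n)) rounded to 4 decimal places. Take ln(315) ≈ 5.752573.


ln(315) ≈ 5.752573.
2*ln(n) ≈ 11.505146.
sqrt(2*ln(n)) ≈ sqrt(11.505146) ≈ 3.391924.
threshold ≈ 2.95*3.391924 = 10.0061758 ≈ 10.0062.

10.0062


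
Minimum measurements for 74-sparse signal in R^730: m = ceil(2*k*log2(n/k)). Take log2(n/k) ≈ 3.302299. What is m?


log2(n/k) = log2(730/74) ≈ 3.302299.
2*k*log2(n/k) ≈ 2*74*3.302299 = 488.740252.
m = ceil(488.740252) = 489.

489


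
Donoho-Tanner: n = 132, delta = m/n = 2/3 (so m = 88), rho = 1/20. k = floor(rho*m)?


m = 2/3*132 = 88.
rho = 1/20.
rho*m = 1/20*88 = 4.4.
k = floor(4.4) = 4.

4


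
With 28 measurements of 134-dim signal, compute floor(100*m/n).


100*m/n = 100*28/134 ≈ 20.8955.
floor = 20.

20


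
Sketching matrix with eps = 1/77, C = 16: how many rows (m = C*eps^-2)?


1/eps = 77.
(1/eps)^2 = 5929.
m = 16*5929 = 94864.

94864


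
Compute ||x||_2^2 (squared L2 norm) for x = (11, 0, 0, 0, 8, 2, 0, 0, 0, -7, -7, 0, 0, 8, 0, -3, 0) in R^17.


Non-zero entries: [(0, 11), (4, 8), (5, 2), (9, -7), (10, -7), (13, 8), (15, -3)]
Squares: [121, 64, 4, 49, 49, 64, 9]
||x||_2^2 = sum = 360.

360


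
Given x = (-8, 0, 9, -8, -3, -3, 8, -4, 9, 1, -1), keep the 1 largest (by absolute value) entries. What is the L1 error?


Sorted |x_i| descending: [9, 9, 8, 8, 8, 4, 3, 3, 1, 1, 0]
Keep top 1: [9]
Tail entries: [9, 8, 8, 8, 4, 3, 3, 1, 1, 0]
L1 error = sum of tail = 45.

45


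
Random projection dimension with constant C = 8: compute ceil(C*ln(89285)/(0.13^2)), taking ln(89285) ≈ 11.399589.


ln(89285) ≈ 11.399589.
eps^2 = 0.13^2 = 0.0169.
C*ln(N)/eps^2 ≈ 8*11.399589/0.0169 ≈ 5396.2551.
m = ceil(5396.2551) = 5397.

5397


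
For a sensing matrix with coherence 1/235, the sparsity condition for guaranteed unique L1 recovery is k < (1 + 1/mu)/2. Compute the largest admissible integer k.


1/mu = 235.
1 + 1/mu = 236.
(1 + 1/mu)/2 = 118 is an integer and the inequality is strict, so k_max = 118 - 1 = 117.

117


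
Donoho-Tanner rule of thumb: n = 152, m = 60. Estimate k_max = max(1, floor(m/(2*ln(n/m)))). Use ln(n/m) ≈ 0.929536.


n/m = 152/60 = 38/15.
ln(n/m) ≈ 0.929536.
2*ln(n/m) ≈ 1.859072.
m/(2*ln(n/m)) ≈ 60/1.859072 ≈ 32.2742.
floor = 32.
k_max = max(1, 32) = 32.

32


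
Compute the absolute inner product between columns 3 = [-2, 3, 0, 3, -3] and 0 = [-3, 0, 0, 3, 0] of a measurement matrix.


Inner product: -2*-3 + 3*0 + 0*0 + 3*3 + -3*0
Products: [6, 0, 0, 9, 0]
Sum = 15.
|dot| = 15.

15


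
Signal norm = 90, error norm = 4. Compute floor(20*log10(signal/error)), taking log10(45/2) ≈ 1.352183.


||x||/||e|| = 90/4 = 45/2.
log10(45/2) ≈ 1.352183.
20*log10(||x||/||e||) ≈ 20*1.352183 = 27.04366.
floor(27.04366) = 27.

27


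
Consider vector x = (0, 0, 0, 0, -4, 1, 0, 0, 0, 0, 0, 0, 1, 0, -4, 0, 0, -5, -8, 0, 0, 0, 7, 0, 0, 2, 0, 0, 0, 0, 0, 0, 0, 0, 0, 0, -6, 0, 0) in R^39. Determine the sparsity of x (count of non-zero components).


Non-zero positions: [4, 5, 12, 14, 17, 18, 22, 25, 36].
Sparsity = 9.

9


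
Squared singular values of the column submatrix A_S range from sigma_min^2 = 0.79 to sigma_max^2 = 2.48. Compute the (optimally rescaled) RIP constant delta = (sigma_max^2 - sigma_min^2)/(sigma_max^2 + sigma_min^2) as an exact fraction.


lambda_max - lambda_min = 2.48 - 0.79 = 1.69.
lambda_max + lambda_min = 2.48 + 0.79 = 3.27.
delta = 1.69/3.27 = 169/327.

169/327


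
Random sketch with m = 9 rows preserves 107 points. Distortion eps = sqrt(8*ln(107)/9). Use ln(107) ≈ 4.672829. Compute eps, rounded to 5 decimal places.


ln(107) ≈ 4.672829.
8*ln(N)/m ≈ 8*4.672829/9 ≈ 4.15362578.
eps = sqrt(4.15362578) ≈ 2.0380446 ≈ 2.03804.

2.03804


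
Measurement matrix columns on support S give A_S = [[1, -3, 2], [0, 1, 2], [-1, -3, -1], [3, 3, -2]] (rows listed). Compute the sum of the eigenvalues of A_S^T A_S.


Sum of eigenvalues of A_S^T A_S = trace(A_S^T A_S) = sum of squared column norms of A_S.
A_S^T A_S diagonal: [11, 28, 13].
trace = 11 + 28 + 13 = 52.

52


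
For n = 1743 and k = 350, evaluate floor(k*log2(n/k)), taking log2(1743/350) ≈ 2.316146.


log2(n/k) = log2(1743/350) ≈ 2.316146.
k*log2(n/k) ≈ 350*2.316146 = 810.6511.
floor(810.6511) = 810.

810


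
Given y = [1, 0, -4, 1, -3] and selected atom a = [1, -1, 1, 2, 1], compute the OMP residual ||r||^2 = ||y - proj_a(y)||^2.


a^T a = 8.
a^T y = -4.
coeff = -4/8 = -1/2.
||r||^2 = 25.

25


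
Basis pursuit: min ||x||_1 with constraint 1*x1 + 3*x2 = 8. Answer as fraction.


Axis intercepts:
  x1 = 8, x2 = 0: L1 = 8
  x1 = 0, x2 = 8/3: L1 = 8/3
x* = (0, 8/3)
||x*||_1 = 8/3.

8/3


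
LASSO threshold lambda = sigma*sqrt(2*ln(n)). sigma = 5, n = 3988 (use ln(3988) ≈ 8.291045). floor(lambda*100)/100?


ln(3988) ≈ 8.291045.
2*ln(n) ≈ 16.58209.
sqrt(2*ln(n)) ≈ sqrt(16.58209) ≈ 4.072111.
lambda ≈ 5*4.072111 = 20.360555.
floor(lambda*100)/100 = 20.36.

20.36


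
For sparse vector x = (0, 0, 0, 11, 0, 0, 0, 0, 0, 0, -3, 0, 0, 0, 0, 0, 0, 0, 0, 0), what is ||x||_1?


Non-zero entries: [(3, 11), (10, -3)]
Absolute values: [11, 3]
||x||_1 = sum = 14.

14


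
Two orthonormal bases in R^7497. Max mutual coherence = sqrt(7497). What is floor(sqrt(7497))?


86^2 = 7396 <= 7497 < 7569 = 87^2, so 86 <= sqrt(7497) < 87.
floor(sqrt(7497)) = 86.

86


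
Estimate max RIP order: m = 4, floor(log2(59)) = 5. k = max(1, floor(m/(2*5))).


floor(log2(59)) = 5.
2*5 = 10.
m/(2*floor(log2(n))) = 4/10 ≈ 0.4.
floor = 0.
k = max(1, 0) = 1.

1


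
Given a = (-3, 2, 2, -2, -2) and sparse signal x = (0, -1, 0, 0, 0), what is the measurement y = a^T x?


Non-zero terms: ['2*-1']
Products: [-2]
y = sum = -2.

-2


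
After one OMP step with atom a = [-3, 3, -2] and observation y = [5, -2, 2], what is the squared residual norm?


a^T a = 22.
a^T y = -25.
coeff = -25/22 = -25/22.
||r||^2 = 101/22.

101/22


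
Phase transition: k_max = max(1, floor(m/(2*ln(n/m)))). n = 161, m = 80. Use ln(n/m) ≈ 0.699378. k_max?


n/m = 161/80.
ln(n/m) ≈ 0.699378.
2*ln(n/m) ≈ 1.398756.
m/(2*ln(n/m)) ≈ 80/1.398756 ≈ 57.1937.
floor = 57.
k_max = max(1, 57) = 57.

57


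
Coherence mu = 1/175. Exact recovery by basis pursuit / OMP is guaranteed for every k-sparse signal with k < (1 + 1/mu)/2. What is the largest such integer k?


1/mu = 175.
1 + 1/mu = 176.
(1 + 1/mu)/2 = 88 is an integer and the inequality is strict, so k_max = 88 - 1 = 87.

87


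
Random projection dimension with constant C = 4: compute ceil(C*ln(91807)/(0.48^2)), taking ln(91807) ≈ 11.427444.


ln(91807) ≈ 11.427444.
eps^2 = 0.48^2 = 0.2304.
C*ln(N)/eps^2 ≈ 4*11.427444/0.2304 ≈ 198.3931.
m = ceil(198.3931) = 199.

199


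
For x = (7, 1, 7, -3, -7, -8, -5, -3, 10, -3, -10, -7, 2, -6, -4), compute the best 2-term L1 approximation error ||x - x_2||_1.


Sorted |x_i| descending: [10, 10, 8, 7, 7, 7, 7, 6, 5, 4, 3, 3, 3, 2, 1]
Keep top 2: [10, 10]
Tail entries: [8, 7, 7, 7, 7, 6, 5, 4, 3, 3, 3, 2, 1]
L1 error = sum of tail = 63.

63


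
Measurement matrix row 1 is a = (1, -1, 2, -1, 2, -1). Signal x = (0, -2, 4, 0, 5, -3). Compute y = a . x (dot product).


Non-zero terms: ['-1*-2', '2*4', '2*5', '-1*-3']
Products: [2, 8, 10, 3]
y = sum = 23.

23


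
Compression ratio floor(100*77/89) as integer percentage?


100*m/n = 100*77/89 ≈ 86.5169.
floor = 86.

86


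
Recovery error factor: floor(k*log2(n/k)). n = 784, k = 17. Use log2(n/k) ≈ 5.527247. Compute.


log2(n/k) = log2(784/17) ≈ 5.527247.
k*log2(n/k) ≈ 17*5.527247 = 93.963199.
floor(93.963199) = 93.

93


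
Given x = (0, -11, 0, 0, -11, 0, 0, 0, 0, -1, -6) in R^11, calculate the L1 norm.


Non-zero entries: [(1, -11), (4, -11), (9, -1), (10, -6)]
Absolute values: [11, 11, 1, 6]
||x||_1 = sum = 29.

29


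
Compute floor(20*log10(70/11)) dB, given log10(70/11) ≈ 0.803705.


||x||/||e|| = 70/11.
log10(70/11) ≈ 0.803705.
20*log10(||x||/||e||) ≈ 20*0.803705 = 16.0741.
floor(16.0741) = 16.

16


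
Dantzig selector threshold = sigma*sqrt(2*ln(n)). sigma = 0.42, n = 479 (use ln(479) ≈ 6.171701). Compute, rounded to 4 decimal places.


ln(479) ≈ 6.171701.
2*ln(n) ≈ 12.343402.
sqrt(2*ln(n)) ≈ sqrt(12.343402) ≈ 3.513318.
threshold ≈ 0.42*3.513318 = 1.47559356 ≈ 1.4756.

1.4756


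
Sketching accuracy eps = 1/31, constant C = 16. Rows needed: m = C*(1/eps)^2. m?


1/eps = 31.
(1/eps)^2 = 961.
m = 16*961 = 15376.

15376


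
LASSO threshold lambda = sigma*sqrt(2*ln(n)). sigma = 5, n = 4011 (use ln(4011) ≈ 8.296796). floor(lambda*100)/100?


ln(4011) ≈ 8.296796.
2*ln(n) ≈ 16.593592.
sqrt(2*ln(n)) ≈ sqrt(16.593592) ≈ 4.073523.
lambda ≈ 5*4.073523 = 20.367615.
floor(lambda*100)/100 = 20.36.

20.36


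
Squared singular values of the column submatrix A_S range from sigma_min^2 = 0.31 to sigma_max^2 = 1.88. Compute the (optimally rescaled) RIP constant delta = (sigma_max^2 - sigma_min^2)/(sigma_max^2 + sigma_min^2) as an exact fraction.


lambda_max - lambda_min = 1.88 - 0.31 = 1.57.
lambda_max + lambda_min = 1.88 + 0.31 = 2.19.
delta = 1.57/2.19 = 157/219.

157/219


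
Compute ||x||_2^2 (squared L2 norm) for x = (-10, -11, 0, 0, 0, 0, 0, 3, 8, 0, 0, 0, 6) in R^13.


Non-zero entries: [(0, -10), (1, -11), (7, 3), (8, 8), (12, 6)]
Squares: [100, 121, 9, 64, 36]
||x||_2^2 = sum = 330.

330


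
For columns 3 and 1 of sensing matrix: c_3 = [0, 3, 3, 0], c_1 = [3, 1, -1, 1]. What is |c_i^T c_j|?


Inner product: 0*3 + 3*1 + 3*-1 + 0*1
Products: [0, 3, -3, 0]
Sum = 0.
|dot| = 0.

0


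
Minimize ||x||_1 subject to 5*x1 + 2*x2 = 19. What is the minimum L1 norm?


Axis intercepts:
  x1 = 19/5, x2 = 0: L1 = 19/5
  x1 = 0, x2 = 19/2: L1 = 19/2
x* = (19/5, 0)
||x*||_1 = 19/5.

19/5


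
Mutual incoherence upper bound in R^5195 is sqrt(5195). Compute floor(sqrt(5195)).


72^2 = 5184 <= 5195 < 5329 = 73^2, so 72 <= sqrt(5195) < 73.
floor(sqrt(5195)) = 72.

72


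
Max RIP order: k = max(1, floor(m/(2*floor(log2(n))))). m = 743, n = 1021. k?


floor(log2(1021)) = 9.
2*9 = 18.
m/(2*floor(log2(n))) = 743/18 ≈ 41.2778.
floor = 41.
k = max(1, 41) = 41.

41


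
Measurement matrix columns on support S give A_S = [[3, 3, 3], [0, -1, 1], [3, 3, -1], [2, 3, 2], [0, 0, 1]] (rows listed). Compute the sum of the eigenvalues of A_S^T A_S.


Sum of eigenvalues of A_S^T A_S = trace(A_S^T A_S) = sum of squared column norms of A_S.
A_S^T A_S diagonal: [22, 28, 16].
trace = 22 + 28 + 16 = 66.

66


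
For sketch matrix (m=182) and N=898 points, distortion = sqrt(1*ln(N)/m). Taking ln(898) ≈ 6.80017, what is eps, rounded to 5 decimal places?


ln(898) ≈ 6.80017.
1*ln(N)/m ≈ 1*6.80017/182 ≈ 0.03736357.
eps = sqrt(0.03736357) ≈ 0.1932966 ≈ 0.19330.

0.19330


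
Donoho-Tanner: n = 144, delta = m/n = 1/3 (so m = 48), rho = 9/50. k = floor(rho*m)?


m = 1/3*144 = 48.
rho = 9/50.
rho*m = 9/50*48 = 8.64.
k = floor(8.64) = 8.

8


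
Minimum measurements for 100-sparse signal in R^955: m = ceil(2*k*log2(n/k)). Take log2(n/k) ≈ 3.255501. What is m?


log2(n/k) = log2(955/100) ≈ 3.255501.
2*k*log2(n/k) ≈ 2*100*3.255501 = 651.1002.
m = ceil(651.1002) = 652.

652


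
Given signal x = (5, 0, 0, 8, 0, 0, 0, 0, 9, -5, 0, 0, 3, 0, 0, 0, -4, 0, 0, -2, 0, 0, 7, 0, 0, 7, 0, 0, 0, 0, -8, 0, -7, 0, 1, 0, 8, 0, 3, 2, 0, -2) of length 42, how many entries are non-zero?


Non-zero positions: [0, 3, 8, 9, 12, 16, 19, 22, 25, 30, 32, 34, 36, 38, 39, 41].
Sparsity = 16.

16


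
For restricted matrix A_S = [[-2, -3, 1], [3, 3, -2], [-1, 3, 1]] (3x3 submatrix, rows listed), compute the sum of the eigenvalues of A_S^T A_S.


Sum of eigenvalues of A_S^T A_S = trace(A_S^T A_S) = sum of squared column norms of A_S.
A_S^T A_S diagonal: [14, 27, 6].
trace = 14 + 27 + 6 = 47.

47


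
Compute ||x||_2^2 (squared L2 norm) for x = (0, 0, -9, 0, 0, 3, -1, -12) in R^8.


Non-zero entries: [(2, -9), (5, 3), (6, -1), (7, -12)]
Squares: [81, 9, 1, 144]
||x||_2^2 = sum = 235.

235


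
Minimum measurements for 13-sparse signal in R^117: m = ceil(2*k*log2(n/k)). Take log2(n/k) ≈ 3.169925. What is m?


log2(n/k) = log2(117/13) ≈ 3.169925.
2*k*log2(n/k) ≈ 2*13*3.169925 = 82.41805.
m = ceil(82.41805) = 83.

83


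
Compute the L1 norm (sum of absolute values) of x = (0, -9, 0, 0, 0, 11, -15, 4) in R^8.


Non-zero entries: [(1, -9), (5, 11), (6, -15), (7, 4)]
Absolute values: [9, 11, 15, 4]
||x||_1 = sum = 39.

39


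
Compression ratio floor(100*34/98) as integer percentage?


100*m/n = 100*34/98 ≈ 34.6939.
floor = 34.

34


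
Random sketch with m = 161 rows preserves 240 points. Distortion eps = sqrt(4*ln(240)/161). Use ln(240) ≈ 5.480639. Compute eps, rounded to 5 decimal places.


ln(240) ≈ 5.480639.
4*ln(N)/m ≈ 4*5.480639/161 ≈ 0.13616494.
eps = sqrt(0.13616494) ≈ 0.3690053 ≈ 0.36901.

0.36901


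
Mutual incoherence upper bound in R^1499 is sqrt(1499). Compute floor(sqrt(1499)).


38^2 = 1444 <= 1499 < 1521 = 39^2, so 38 <= sqrt(1499) < 39.
floor(sqrt(1499)) = 38.

38


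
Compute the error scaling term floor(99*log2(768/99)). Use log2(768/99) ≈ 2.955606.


log2(n/k) = log2(768/99) ≈ 2.955606.
k*log2(n/k) ≈ 99*2.955606 = 292.604994.
floor(292.604994) = 292.

292


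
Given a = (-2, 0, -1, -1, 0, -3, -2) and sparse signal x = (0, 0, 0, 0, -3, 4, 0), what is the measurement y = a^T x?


Non-zero terms: ['0*-3', '-3*4']
Products: [0, -12]
y = sum = -12.

-12


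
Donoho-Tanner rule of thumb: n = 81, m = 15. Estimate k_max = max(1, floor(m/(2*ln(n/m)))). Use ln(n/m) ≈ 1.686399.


n/m = 81/15 = 27/5.
ln(n/m) ≈ 1.686399.
2*ln(n/m) ≈ 3.372798.
m/(2*ln(n/m)) ≈ 15/3.372798 ≈ 4.4473.
floor = 4.
k_max = max(1, 4) = 4.

4


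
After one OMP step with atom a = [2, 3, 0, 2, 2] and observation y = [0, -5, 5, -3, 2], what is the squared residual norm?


a^T a = 21.
a^T y = -17.
coeff = -17/21 = -17/21.
||r||^2 = 1034/21.

1034/21


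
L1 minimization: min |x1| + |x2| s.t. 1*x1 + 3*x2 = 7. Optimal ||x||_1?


Axis intercepts:
  x1 = 7, x2 = 0: L1 = 7
  x1 = 0, x2 = 7/3: L1 = 7/3
x* = (0, 7/3)
||x*||_1 = 7/3.

7/3


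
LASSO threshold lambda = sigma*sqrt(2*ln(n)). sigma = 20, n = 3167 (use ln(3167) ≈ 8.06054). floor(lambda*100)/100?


ln(3167) ≈ 8.06054.
2*ln(n) ≈ 16.12108.
sqrt(2*ln(n)) ≈ sqrt(16.12108) ≈ 4.015106.
lambda ≈ 20*4.015106 = 80.30212.
floor(lambda*100)/100 = 80.30.

80.30


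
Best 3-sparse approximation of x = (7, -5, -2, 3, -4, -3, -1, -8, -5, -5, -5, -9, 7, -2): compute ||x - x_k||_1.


Sorted |x_i| descending: [9, 8, 7, 7, 5, 5, 5, 5, 4, 3, 3, 2, 2, 1]
Keep top 3: [9, 8, 7]
Tail entries: [7, 5, 5, 5, 5, 4, 3, 3, 2, 2, 1]
L1 error = sum of tail = 42.

42


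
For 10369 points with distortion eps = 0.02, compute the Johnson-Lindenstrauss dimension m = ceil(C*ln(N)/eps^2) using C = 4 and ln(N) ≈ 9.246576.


ln(10369) ≈ 9.246576.
eps^2 = 0.02^2 = 0.0004.
C*ln(N)/eps^2 ≈ 4*9.246576/0.0004 ≈ 92465.76.
m = ceil(92465.76) = 92466.

92466


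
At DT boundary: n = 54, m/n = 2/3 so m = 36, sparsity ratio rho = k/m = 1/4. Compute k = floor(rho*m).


m = 2/3*54 = 36.
rho = 1/4.
rho*m = 1/4*36 = 9.
k = floor(9) = 9.

9


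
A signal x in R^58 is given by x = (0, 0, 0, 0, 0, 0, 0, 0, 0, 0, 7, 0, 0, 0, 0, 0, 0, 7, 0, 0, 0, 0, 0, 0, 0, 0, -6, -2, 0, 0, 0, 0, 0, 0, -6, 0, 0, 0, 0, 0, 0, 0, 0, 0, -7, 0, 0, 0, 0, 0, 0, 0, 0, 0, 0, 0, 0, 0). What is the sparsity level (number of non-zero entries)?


Non-zero positions: [10, 17, 26, 27, 34, 44].
Sparsity = 6.

6


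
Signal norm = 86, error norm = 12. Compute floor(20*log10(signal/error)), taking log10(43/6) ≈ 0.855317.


||x||/||e|| = 86/12 = 43/6.
log10(43/6) ≈ 0.855317.
20*log10(||x||/||e||) ≈ 20*0.855317 = 17.10634.
floor(17.10634) = 17.

17


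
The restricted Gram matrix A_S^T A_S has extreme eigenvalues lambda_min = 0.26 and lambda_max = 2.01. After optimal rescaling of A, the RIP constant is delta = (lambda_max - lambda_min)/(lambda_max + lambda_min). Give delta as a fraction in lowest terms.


lambda_max - lambda_min = 2.01 - 0.26 = 1.75.
lambda_max + lambda_min = 2.01 + 0.26 = 2.27.
delta = 1.75/2.27 = 175/227.

175/227


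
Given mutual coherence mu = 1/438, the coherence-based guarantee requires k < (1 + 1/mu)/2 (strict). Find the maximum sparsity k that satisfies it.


1/mu = 438.
1 + 1/mu = 439.
(1 + 1/mu)/2 = 219.5 is not an integer, so k_max = floor(219.5) = 219.

219


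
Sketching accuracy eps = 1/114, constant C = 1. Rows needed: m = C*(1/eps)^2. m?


1/eps = 114.
(1/eps)^2 = 12996.
m = 1*12996 = 12996.

12996


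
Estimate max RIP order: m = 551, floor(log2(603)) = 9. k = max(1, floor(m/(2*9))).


floor(log2(603)) = 9.
2*9 = 18.
m/(2*floor(log2(n))) = 551/18 ≈ 30.6111.
floor = 30.
k = max(1, 30) = 30.

30


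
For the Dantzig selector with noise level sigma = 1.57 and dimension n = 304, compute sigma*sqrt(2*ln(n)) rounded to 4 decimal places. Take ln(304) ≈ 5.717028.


ln(304) ≈ 5.717028.
2*ln(n) ≈ 11.434056.
sqrt(2*ln(n)) ≈ sqrt(11.434056) ≈ 3.381428.
threshold ≈ 1.57*3.381428 = 5.30884196 ≈ 5.3088.

5.3088


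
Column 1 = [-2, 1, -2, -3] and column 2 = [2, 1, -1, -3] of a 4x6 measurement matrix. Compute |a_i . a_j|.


Inner product: -2*2 + 1*1 + -2*-1 + -3*-3
Products: [-4, 1, 2, 9]
Sum = 8.
|dot| = 8.

8


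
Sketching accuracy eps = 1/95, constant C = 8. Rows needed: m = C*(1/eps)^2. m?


1/eps = 95.
(1/eps)^2 = 9025.
m = 8*9025 = 72200.

72200


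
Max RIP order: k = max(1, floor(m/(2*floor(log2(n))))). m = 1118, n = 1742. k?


floor(log2(1742)) = 10.
2*10 = 20.
m/(2*floor(log2(n))) = 1118/20 ≈ 55.9.
floor = 55.
k = max(1, 55) = 55.

55


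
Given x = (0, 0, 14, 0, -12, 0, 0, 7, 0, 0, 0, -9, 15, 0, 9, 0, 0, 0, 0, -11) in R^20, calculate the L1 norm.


Non-zero entries: [(2, 14), (4, -12), (7, 7), (11, -9), (12, 15), (14, 9), (19, -11)]
Absolute values: [14, 12, 7, 9, 15, 9, 11]
||x||_1 = sum = 77.

77


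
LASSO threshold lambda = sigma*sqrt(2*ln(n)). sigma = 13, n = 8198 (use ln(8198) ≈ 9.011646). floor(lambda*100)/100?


ln(8198) ≈ 9.011646.
2*ln(n) ≈ 18.023292.
sqrt(2*ln(n)) ≈ sqrt(18.023292) ≈ 4.245385.
lambda ≈ 13*4.245385 = 55.190005.
floor(lambda*100)/100 = 55.19.

55.19


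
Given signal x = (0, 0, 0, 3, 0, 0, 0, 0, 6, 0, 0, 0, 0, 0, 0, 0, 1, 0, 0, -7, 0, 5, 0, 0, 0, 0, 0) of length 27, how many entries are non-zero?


Non-zero positions: [3, 8, 16, 19, 21].
Sparsity = 5.

5


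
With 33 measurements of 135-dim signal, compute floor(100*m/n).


100*m/n = 100*33/135 ≈ 24.4444.
floor = 24.

24


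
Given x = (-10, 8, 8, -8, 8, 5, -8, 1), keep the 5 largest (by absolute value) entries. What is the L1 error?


Sorted |x_i| descending: [10, 8, 8, 8, 8, 8, 5, 1]
Keep top 5: [10, 8, 8, 8, 8]
Tail entries: [8, 5, 1]
L1 error = sum of tail = 14.

14


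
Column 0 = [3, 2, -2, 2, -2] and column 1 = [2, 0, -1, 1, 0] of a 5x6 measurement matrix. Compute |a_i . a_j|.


Inner product: 3*2 + 2*0 + -2*-1 + 2*1 + -2*0
Products: [6, 0, 2, 2, 0]
Sum = 10.
|dot| = 10.

10


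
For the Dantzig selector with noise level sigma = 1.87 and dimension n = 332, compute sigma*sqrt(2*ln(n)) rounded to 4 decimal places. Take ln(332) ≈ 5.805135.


ln(332) ≈ 5.805135.
2*ln(n) ≈ 11.61027.
sqrt(2*ln(n)) ≈ sqrt(11.61027) ≈ 3.407385.
threshold ≈ 1.87*3.407385 = 6.37180995 ≈ 6.3718.

6.3718


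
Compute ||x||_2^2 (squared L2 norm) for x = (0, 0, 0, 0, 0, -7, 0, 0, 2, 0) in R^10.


Non-zero entries: [(5, -7), (8, 2)]
Squares: [49, 4]
||x||_2^2 = sum = 53.

53


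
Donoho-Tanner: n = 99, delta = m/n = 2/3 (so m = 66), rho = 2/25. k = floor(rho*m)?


m = 2/3*99 = 66.
rho = 2/25.
rho*m = 2/25*66 = 5.28.
k = floor(5.28) = 5.

5


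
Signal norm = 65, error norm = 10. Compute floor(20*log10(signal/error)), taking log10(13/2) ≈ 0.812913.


||x||/||e|| = 65/10 = 13/2.
log10(13/2) ≈ 0.812913.
20*log10(||x||/||e||) ≈ 20*0.812913 = 16.25826.
floor(16.25826) = 16.

16


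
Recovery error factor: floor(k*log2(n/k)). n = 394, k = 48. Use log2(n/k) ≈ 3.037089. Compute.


log2(n/k) = log2(394/48) ≈ 3.037089.
k*log2(n/k) ≈ 48*3.037089 = 145.780272.
floor(145.780272) = 145.

145


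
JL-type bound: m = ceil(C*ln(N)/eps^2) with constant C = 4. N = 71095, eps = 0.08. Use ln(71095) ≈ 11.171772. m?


ln(71095) ≈ 11.171772.
eps^2 = 0.08^2 = 0.0064.
C*ln(N)/eps^2 ≈ 4*11.171772/0.0064 ≈ 6982.3575.
m = ceil(6982.3575) = 6983.

6983


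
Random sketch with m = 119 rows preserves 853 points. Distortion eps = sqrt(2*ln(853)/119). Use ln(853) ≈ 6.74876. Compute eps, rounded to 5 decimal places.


ln(853) ≈ 6.74876.
2*ln(N)/m ≈ 2*6.74876/119 ≈ 0.11342454.
eps = sqrt(0.11342454) ≈ 0.3367856 ≈ 0.33679.

0.33679


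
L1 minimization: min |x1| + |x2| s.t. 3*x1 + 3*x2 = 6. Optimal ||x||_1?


Axis intercepts:
  x1 = 2, x2 = 0: L1 = 2
  x1 = 0, x2 = 2: L1 = 2
x* = (2, 0)
||x*||_1 = 2.

2


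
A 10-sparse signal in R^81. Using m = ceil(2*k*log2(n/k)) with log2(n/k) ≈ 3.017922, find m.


log2(n/k) = log2(81/10) ≈ 3.017922.
2*k*log2(n/k) ≈ 2*10*3.017922 = 60.35844.
m = ceil(60.35844) = 61.

61


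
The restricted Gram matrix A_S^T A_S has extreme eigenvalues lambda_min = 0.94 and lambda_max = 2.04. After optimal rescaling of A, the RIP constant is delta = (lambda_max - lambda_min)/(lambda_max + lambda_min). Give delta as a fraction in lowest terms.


lambda_max - lambda_min = 2.04 - 0.94 = 1.10.
lambda_max + lambda_min = 2.04 + 0.94 = 2.98.
delta = 1.10/2.98 = 110/298 = 55/149.

55/149


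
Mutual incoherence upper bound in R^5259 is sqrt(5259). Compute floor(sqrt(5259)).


72^2 = 5184 <= 5259 < 5329 = 73^2, so 72 <= sqrt(5259) < 73.
floor(sqrt(5259)) = 72.

72


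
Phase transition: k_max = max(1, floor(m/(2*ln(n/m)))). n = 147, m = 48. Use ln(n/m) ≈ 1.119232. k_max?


n/m = 147/48 = 49/16.
ln(n/m) ≈ 1.119232.
2*ln(n/m) ≈ 2.238464.
m/(2*ln(n/m)) ≈ 48/2.238464 ≈ 21.4433.
floor = 21.
k_max = max(1, 21) = 21.

21


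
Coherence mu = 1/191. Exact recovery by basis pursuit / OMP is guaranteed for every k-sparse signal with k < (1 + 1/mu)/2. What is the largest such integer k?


1/mu = 191.
1 + 1/mu = 192.
(1 + 1/mu)/2 = 96 is an integer and the inequality is strict, so k_max = 96 - 1 = 95.

95


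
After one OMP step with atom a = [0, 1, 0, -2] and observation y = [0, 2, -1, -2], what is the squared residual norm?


a^T a = 5.
a^T y = 6.
coeff = 6/5 = 6/5.
||r||^2 = 9/5.

9/5


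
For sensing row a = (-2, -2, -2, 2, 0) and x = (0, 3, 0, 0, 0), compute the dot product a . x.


Non-zero terms: ['-2*3']
Products: [-6]
y = sum = -6.

-6


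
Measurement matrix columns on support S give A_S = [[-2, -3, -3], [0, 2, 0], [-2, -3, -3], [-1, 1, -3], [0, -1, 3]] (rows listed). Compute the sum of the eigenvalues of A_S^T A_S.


Sum of eigenvalues of A_S^T A_S = trace(A_S^T A_S) = sum of squared column norms of A_S.
A_S^T A_S diagonal: [9, 24, 36].
trace = 9 + 24 + 36 = 69.

69


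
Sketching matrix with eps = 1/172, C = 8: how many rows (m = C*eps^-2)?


1/eps = 172.
(1/eps)^2 = 29584.
m = 8*29584 = 236672.

236672


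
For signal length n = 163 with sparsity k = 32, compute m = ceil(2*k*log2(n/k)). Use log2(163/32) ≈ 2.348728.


log2(n/k) = log2(163/32) ≈ 2.348728.
2*k*log2(n/k) ≈ 2*32*2.348728 = 150.318592.
m = ceil(150.318592) = 151.

151


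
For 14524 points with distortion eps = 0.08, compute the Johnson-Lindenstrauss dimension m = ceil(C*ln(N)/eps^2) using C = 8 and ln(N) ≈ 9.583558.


ln(14524) ≈ 9.583558.
eps^2 = 0.08^2 = 0.0064.
C*ln(N)/eps^2 ≈ 8*9.583558/0.0064 ≈ 11979.4475.
m = ceil(11979.4475) = 11980.

11980


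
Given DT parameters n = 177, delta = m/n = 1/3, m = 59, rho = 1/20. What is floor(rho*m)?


m = 1/3*177 = 59.
rho = 1/20.
rho*m = 1/20*59 = 2.95.
k = floor(2.95) = 2.

2


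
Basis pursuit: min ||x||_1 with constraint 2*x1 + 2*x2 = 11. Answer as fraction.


Axis intercepts:
  x1 = 11/2, x2 = 0: L1 = 11/2
  x1 = 0, x2 = 11/2: L1 = 11/2
x* = (11/2, 0)
||x*||_1 = 11/2.

11/2


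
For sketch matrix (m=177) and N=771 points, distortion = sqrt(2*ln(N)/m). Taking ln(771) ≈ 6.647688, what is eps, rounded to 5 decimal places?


ln(771) ≈ 6.647688.
2*ln(N)/m ≈ 2*6.647688/177 ≈ 0.07511512.
eps = sqrt(0.07511512) ≈ 0.2740714 ≈ 0.27407.

0.27407


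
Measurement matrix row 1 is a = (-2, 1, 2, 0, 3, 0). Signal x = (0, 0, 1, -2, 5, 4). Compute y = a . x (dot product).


Non-zero terms: ['2*1', '0*-2', '3*5', '0*4']
Products: [2, 0, 15, 0]
y = sum = 17.

17


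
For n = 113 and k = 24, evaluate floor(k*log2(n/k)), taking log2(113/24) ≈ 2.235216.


log2(n/k) = log2(113/24) ≈ 2.235216.
k*log2(n/k) ≈ 24*2.235216 = 53.645184.
floor(53.645184) = 53.

53


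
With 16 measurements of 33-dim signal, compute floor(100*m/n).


100*m/n = 100*16/33 ≈ 48.4848.
floor = 48.

48


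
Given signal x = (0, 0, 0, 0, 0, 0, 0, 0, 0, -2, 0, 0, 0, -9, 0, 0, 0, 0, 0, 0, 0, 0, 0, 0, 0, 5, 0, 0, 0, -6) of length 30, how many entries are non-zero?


Non-zero positions: [9, 13, 25, 29].
Sparsity = 4.

4


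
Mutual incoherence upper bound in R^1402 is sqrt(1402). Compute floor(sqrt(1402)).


37^2 = 1369 <= 1402 < 1444 = 38^2, so 37 <= sqrt(1402) < 38.
floor(sqrt(1402)) = 37.

37


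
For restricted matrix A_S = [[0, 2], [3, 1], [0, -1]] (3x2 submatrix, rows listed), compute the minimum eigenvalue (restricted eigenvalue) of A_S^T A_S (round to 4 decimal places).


A_S^T A_S = [[9, 3], [3, 6]].
trace = 15.
det = 45.
disc = trace^2 - 4*det = 225 - 4*45 = 45.
sqrt(45) ≈ 6.708204.
lam_min = (15 - sqrt(45))/2 ≈ (15 - 6.708204)/2 = 4.145898 ≈ 4.1459.

4.1459


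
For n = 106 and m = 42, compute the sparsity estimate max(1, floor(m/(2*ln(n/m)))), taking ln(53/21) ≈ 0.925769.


n/m = 106/42 = 53/21.
ln(n/m) ≈ 0.925769.
2*ln(n/m) ≈ 1.851538.
m/(2*ln(n/m)) ≈ 42/1.851538 ≈ 22.6838.
floor = 22.
k_max = max(1, 22) = 22.

22


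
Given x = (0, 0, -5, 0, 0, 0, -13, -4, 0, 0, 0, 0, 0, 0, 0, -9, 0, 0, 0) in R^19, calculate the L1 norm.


Non-zero entries: [(2, -5), (6, -13), (7, -4), (15, -9)]
Absolute values: [5, 13, 4, 9]
||x||_1 = sum = 31.

31


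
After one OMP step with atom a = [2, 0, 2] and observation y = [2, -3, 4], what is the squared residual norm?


a^T a = 8.
a^T y = 12.
coeff = 12/8 = 3/2.
||r||^2 = 11.

11


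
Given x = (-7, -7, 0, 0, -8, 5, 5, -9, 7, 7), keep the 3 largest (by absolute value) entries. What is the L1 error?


Sorted |x_i| descending: [9, 8, 7, 7, 7, 7, 5, 5, 0, 0]
Keep top 3: [9, 8, 7]
Tail entries: [7, 7, 7, 5, 5, 0, 0]
L1 error = sum of tail = 31.

31


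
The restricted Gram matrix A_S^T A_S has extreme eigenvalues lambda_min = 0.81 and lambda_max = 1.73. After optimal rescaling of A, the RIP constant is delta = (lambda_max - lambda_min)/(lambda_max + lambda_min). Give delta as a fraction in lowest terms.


lambda_max - lambda_min = 1.73 - 0.81 = 0.92.
lambda_max + lambda_min = 1.73 + 0.81 = 2.54.
delta = 0.92/2.54 = 92/254 = 46/127.

46/127


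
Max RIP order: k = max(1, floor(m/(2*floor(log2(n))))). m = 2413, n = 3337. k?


floor(log2(3337)) = 11.
2*11 = 22.
m/(2*floor(log2(n))) = 2413/22 ≈ 109.6818.
floor = 109.
k = max(1, 109) = 109.

109


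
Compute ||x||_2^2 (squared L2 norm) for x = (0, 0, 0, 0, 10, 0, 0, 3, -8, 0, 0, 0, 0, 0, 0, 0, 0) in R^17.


Non-zero entries: [(4, 10), (7, 3), (8, -8)]
Squares: [100, 9, 64]
||x||_2^2 = sum = 173.

173


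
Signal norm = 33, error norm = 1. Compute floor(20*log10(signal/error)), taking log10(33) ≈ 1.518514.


||x||/||e|| = 33/1 = 33.
log10(33) ≈ 1.518514.
20*log10(||x||/||e||) ≈ 20*1.518514 = 30.37028.
floor(30.37028) = 30.

30


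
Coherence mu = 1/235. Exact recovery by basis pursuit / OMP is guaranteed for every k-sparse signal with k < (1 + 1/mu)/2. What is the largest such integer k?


1/mu = 235.
1 + 1/mu = 236.
(1 + 1/mu)/2 = 118 is an integer and the inequality is strict, so k_max = 118 - 1 = 117.

117


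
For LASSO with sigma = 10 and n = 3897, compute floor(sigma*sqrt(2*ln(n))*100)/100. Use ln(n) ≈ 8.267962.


ln(3897) ≈ 8.267962.
2*ln(n) ≈ 16.535924.
sqrt(2*ln(n)) ≈ sqrt(16.535924) ≈ 4.066439.
lambda ≈ 10*4.066439 = 40.66439.
floor(lambda*100)/100 = 40.66.

40.66


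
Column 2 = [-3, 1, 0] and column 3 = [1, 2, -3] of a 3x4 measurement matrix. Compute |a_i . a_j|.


Inner product: -3*1 + 1*2 + 0*-3
Products: [-3, 2, 0]
Sum = -1.
|dot| = 1.

1


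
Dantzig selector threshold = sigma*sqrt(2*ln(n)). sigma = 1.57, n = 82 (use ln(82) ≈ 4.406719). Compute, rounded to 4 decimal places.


ln(82) ≈ 4.406719.
2*ln(n) ≈ 8.813438.
sqrt(2*ln(n)) ≈ sqrt(8.813438) ≈ 2.968744.
threshold ≈ 1.57*2.968744 = 4.66092808 ≈ 4.6609.

4.6609


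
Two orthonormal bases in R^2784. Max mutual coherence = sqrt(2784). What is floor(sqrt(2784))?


52^2 = 2704 <= 2784 < 2809 = 53^2, so 52 <= sqrt(2784) < 53.
floor(sqrt(2784)) = 52.

52


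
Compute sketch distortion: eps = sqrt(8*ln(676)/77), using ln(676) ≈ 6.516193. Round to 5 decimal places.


ln(676) ≈ 6.516193.
8*ln(N)/m ≈ 8*6.516193/77 ≈ 0.67700706.
eps = sqrt(0.67700706) ≈ 0.8228044 ≈ 0.82280.

0.82280
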